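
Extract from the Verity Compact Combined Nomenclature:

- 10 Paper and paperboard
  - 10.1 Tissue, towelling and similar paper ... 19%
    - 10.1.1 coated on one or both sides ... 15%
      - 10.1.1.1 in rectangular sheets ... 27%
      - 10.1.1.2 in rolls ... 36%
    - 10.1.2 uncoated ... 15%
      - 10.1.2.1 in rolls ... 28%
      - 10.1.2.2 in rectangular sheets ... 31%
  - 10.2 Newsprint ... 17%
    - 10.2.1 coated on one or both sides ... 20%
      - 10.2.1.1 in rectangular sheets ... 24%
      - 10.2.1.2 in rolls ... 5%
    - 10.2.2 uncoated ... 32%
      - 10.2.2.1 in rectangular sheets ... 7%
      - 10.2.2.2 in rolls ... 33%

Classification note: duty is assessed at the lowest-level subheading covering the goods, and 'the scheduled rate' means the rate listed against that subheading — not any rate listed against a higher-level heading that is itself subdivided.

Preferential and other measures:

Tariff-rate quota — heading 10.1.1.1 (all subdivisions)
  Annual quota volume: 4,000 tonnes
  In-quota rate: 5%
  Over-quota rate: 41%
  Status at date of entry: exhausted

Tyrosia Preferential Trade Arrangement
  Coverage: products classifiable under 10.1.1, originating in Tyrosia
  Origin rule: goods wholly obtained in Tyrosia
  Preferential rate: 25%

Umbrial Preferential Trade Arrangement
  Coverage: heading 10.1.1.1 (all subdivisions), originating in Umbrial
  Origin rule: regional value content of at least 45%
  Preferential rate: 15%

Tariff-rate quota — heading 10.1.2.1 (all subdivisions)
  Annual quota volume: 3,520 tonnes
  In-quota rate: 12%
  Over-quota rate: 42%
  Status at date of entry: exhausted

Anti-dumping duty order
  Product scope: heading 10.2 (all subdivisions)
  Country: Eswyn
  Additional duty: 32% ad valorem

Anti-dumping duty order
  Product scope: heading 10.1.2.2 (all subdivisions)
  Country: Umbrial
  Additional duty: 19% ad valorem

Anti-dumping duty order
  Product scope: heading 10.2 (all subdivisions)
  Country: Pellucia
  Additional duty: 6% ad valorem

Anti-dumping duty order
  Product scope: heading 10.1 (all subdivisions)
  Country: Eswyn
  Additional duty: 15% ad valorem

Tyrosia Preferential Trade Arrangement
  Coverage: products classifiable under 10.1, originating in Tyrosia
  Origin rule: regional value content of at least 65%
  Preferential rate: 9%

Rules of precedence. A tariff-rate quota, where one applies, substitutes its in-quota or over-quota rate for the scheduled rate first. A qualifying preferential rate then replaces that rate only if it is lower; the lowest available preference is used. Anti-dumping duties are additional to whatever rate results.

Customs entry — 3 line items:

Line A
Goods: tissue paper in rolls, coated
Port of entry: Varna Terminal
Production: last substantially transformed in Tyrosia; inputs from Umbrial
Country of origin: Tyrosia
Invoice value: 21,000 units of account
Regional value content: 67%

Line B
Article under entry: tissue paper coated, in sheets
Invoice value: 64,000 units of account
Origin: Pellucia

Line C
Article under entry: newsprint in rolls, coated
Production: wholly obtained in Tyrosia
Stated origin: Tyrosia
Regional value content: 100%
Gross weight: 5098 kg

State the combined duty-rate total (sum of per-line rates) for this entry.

Line A: tissue paper → 10.1; coated → 10.1.1; in rolls → 10.1.1.2. Scheduled 36%. Tyrosia agreement on 10.1.1: not wholly obtained; Tyrosia agreement on 10.1: RVC ≥ 65% → 9% available; preferential 9%. → 9%.
Line B: tissue paper → 10.1; coated → 10.1.1; in sheets → 10.1.1.1. Scheduled 27%. quota on 10.1.1.1 exhausted → over-quota 41%. → 41%.
Line C: newsprint → 10.2; coated → 10.2.1; in rolls → 10.2.1.2. Scheduled 5%. Tyrosia agreement on 10.1.1: 10.2.1.2 not covered; Tyrosia agreement on 10.1: 10.2.1.2 not covered. → 5%.
Sum: 9% + 41% + 5% = 55%.

55%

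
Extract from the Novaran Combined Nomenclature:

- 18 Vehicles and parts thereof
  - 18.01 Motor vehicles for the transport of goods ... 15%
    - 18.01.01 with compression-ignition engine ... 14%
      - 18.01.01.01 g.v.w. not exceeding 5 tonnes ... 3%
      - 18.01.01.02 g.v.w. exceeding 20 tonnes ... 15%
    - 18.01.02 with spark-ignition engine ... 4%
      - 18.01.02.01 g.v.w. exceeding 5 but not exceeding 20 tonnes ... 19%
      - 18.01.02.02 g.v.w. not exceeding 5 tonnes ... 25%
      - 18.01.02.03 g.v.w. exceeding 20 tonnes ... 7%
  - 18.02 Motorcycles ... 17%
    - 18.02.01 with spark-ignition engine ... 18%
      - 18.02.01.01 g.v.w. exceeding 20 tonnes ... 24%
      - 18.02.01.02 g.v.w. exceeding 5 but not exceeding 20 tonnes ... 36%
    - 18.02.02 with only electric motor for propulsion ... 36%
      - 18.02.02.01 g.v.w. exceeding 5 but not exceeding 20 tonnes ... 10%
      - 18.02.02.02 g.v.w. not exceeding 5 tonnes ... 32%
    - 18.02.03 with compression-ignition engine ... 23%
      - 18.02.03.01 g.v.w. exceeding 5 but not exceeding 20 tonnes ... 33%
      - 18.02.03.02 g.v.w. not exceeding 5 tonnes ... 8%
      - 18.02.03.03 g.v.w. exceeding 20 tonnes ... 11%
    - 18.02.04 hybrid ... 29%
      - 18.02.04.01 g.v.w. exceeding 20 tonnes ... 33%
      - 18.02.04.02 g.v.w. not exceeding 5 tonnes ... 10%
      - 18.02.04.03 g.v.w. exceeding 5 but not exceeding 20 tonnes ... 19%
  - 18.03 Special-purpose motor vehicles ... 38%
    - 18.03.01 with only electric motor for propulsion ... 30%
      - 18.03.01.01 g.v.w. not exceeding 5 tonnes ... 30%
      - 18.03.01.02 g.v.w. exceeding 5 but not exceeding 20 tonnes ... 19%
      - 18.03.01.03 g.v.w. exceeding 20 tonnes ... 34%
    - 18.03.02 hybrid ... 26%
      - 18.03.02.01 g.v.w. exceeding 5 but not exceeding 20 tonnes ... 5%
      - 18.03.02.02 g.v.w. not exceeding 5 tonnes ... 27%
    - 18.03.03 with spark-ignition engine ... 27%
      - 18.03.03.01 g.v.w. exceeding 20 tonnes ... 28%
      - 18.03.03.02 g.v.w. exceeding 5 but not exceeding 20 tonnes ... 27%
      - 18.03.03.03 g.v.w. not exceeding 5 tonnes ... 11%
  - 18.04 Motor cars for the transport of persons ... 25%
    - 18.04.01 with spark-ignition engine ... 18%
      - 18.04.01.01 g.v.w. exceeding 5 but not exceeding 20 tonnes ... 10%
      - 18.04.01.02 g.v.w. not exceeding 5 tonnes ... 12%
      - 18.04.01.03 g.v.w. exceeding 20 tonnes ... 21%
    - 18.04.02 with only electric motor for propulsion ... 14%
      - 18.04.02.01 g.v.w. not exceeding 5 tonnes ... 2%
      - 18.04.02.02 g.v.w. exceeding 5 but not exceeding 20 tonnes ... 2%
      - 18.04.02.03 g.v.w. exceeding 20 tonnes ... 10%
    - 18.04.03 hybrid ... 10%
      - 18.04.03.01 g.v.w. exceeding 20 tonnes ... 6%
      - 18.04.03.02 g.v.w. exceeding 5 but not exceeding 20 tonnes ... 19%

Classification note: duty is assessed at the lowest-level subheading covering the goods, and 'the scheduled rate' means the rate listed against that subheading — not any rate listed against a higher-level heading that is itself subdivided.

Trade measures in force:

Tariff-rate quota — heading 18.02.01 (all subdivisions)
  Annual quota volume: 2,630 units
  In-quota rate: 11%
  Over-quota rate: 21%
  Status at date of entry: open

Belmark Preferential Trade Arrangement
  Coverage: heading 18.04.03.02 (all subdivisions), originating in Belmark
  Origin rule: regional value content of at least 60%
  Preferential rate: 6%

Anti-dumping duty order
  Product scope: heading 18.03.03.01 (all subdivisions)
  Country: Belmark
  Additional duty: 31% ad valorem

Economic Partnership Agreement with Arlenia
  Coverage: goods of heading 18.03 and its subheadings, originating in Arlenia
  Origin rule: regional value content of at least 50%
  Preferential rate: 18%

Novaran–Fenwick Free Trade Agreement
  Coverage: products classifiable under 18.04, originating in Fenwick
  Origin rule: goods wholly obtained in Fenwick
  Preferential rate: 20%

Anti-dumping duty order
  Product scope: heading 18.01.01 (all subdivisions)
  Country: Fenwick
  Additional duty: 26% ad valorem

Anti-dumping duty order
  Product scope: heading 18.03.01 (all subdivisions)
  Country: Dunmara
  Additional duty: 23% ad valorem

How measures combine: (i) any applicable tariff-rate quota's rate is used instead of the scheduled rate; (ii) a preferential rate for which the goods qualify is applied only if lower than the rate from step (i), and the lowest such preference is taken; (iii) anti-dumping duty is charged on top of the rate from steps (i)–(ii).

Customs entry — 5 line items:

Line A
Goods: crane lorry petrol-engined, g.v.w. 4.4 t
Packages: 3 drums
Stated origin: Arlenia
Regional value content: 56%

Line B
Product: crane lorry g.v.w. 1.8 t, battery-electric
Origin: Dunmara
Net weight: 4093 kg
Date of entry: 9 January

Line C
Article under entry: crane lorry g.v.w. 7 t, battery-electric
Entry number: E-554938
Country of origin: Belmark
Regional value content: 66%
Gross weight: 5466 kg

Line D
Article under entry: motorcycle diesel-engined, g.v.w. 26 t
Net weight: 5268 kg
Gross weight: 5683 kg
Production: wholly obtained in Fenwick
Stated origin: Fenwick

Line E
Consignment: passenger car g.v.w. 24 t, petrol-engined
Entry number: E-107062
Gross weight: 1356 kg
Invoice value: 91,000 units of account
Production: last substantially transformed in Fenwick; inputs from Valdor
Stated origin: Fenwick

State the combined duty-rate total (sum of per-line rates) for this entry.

Line A: crane lorry → 18.03; petrol-engined → 18.03.03; g.v.w. 4.4 t → 18.03.03.03. Scheduled 11%. Arlenia agreement on 18.03: RVC ≥ 50% → 18% available; preference 18% not lower than 11% → no reduction. → 11%.
Line B: crane lorry → 18.03; battery-electric → 18.03.01; g.v.w. 1.8 t → 18.03.01.01. Scheduled 30%. anti-dumping (Dunmara, 18.03.01): +23%; total 30% + 23% = 53%. → 53%.
Line C: crane lorry → 18.03; battery-electric → 18.03.01; g.v.w. 7 t → 18.03.01.02. Scheduled 19%. Belmark agreement on 18.04.03.02: 18.03.01.02 not covered. → 19%.
Line D: motorcycle → 18.02; diesel-engined → 18.02.03; g.v.w. 26 t → 18.02.03.03. Scheduled 11%. Fenwick agreement on 18.04: 18.02.03.03 not covered. → 11%.
Line E: passenger car → 18.04; petrol-engined → 18.04.01; g.v.w. 24 t → 18.04.01.03. Scheduled 21%. Fenwick agreement on 18.04: not wholly obtained. → 21%.
Sum: 11% + 53% + 19% + 11% + 21% = 115%.

115%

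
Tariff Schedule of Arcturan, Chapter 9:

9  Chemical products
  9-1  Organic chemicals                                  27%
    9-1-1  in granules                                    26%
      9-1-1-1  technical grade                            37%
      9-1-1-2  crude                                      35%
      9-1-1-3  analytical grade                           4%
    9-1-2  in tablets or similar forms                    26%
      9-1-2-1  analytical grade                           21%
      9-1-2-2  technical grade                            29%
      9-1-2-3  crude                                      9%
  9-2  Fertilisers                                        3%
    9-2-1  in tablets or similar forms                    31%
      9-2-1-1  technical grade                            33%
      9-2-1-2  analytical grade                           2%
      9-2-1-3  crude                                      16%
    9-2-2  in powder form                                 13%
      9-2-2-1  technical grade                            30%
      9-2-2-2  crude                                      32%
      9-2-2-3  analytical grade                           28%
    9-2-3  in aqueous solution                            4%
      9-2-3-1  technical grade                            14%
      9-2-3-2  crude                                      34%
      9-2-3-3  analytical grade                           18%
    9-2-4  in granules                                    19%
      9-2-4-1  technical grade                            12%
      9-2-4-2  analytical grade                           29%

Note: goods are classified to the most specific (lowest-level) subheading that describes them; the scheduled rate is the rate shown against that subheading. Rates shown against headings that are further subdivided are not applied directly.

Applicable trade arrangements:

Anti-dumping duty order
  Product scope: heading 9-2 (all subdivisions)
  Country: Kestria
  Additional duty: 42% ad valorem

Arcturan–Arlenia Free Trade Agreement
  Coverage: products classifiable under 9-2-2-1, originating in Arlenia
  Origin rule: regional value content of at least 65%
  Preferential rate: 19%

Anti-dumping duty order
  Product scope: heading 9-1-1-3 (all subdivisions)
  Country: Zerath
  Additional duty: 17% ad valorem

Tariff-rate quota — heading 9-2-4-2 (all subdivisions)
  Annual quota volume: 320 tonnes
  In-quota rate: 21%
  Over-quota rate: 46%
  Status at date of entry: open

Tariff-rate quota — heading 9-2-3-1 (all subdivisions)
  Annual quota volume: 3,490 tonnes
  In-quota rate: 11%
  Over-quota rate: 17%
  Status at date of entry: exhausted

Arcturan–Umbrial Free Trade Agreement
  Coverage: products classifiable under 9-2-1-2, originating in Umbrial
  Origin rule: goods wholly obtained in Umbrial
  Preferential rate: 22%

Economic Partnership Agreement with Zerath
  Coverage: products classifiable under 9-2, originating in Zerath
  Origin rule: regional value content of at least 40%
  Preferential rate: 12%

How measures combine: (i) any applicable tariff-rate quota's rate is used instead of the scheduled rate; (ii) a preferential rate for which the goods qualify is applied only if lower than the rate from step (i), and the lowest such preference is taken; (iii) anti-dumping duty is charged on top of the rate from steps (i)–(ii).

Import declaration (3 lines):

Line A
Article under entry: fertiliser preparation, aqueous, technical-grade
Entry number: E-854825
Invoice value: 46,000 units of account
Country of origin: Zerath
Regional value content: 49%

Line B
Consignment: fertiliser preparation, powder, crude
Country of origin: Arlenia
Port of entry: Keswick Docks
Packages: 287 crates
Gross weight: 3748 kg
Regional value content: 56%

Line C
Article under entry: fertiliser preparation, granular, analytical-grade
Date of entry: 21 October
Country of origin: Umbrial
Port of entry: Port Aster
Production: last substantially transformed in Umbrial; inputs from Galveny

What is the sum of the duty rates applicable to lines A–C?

65%

Line A: fertiliser → 9-2; aqueous → 9-2-3; technical-grade → 9-2-3-1. Scheduled 14%. quota on 9-2-3-1 exhausted → over-quota 17%; Zerath agreement on 9-2: RVC ≥ 40% → 12% available; preferential 12%. → 12%.
Line B: fertiliser → 9-2; powder → 9-2-2; crude → 9-2-2-2. Scheduled 32%. Arlenia agreement on 9-2-2-1: 9-2-2-2 not covered. → 32%.
Line C: fertiliser → 9-2; granular → 9-2-4; analytical-grade → 9-2-4-2. Scheduled 29%. quota on 9-2-4-2 open → in-quota 21%; Umbrial agreement on 9-2-1-2: 9-2-4-2 not covered. → 21%.
Sum: 12% + 32% + 21% = 65%.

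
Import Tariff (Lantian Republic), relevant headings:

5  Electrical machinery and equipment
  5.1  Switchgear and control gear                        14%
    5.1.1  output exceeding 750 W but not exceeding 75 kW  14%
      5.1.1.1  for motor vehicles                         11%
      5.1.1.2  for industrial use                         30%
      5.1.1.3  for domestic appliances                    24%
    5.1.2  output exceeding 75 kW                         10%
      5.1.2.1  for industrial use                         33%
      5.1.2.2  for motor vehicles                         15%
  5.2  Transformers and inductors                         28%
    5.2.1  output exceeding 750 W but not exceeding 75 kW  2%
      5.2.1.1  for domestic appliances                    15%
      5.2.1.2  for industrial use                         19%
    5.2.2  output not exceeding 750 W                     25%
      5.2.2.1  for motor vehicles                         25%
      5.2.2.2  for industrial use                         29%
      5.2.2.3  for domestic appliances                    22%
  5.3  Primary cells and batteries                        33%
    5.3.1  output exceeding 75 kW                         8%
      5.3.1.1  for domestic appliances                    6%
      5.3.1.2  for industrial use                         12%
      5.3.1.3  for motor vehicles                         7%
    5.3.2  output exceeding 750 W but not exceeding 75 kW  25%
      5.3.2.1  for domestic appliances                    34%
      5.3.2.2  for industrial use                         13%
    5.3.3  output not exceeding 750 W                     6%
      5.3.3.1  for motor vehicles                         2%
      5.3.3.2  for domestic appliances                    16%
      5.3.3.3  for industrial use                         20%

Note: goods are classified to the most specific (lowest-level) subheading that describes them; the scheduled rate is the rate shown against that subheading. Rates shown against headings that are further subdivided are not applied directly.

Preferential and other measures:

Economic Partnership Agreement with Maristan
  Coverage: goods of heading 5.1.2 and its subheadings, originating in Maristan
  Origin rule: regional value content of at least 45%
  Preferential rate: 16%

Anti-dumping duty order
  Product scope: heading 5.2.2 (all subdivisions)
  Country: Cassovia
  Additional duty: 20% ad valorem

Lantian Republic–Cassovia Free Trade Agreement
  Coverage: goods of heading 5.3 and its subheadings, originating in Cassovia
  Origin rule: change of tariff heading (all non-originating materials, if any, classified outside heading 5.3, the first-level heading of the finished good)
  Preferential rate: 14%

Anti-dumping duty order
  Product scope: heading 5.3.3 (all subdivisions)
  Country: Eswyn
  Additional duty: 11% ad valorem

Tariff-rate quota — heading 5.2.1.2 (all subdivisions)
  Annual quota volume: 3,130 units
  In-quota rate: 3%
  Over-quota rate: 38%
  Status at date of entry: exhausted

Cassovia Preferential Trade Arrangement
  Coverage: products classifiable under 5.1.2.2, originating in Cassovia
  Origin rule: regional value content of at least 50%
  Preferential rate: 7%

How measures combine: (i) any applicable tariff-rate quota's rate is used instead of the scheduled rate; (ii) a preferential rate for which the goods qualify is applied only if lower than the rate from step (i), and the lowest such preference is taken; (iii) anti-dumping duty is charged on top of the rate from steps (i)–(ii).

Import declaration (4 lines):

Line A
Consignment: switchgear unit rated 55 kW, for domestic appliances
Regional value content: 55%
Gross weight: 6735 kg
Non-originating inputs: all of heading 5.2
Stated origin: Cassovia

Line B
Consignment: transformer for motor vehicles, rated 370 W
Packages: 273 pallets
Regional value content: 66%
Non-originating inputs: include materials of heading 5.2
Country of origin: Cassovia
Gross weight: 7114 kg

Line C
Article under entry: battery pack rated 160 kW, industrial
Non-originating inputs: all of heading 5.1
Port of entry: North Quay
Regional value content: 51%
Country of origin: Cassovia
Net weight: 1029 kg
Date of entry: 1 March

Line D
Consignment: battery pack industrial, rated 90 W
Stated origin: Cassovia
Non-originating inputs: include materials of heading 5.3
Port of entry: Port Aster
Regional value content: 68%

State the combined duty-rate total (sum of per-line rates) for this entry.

Line A: switchgear unit → 5.1; rated 55 kW → 5.1.1; for domestic appliances → 5.1.1.3. Scheduled 24%. Cassovia agreement on 5.3: 5.1.1.3 not covered; Cassovia agreement on 5.1.2.2: 5.1.1.3 not covered. → 24%.
Line B: transformer → 5.2; rated 370 W → 5.2.2; for motor vehicles → 5.2.2.1. Scheduled 25%. Cassovia agreement on 5.3: 5.2.2.1 not covered; Cassovia agreement on 5.1.2.2: 5.2.2.1 not covered; anti-dumping (Cassovia, 5.2.2): +20%; total 25% + 20% = 45%. → 45%.
Line C: battery pack → 5.3; rated 160 kW → 5.3.1; industrial → 5.3.1.2. Scheduled 12%. Cassovia agreement on 5.3: CTH met → 14% available; Cassovia agreement on 5.1.2.2: 5.3.1.2 not covered; preference 14% not lower than 12% → no reduction. → 12%.
Line D: battery pack → 5.3; rated 90 W → 5.3.3; industrial → 5.3.3.3. Scheduled 20%. Cassovia agreement on 5.3: CTH not met; Cassovia agreement on 5.1.2.2: 5.3.3.3 not covered. → 20%.
Sum: 24% + 45% + 12% + 20% = 101%.

101%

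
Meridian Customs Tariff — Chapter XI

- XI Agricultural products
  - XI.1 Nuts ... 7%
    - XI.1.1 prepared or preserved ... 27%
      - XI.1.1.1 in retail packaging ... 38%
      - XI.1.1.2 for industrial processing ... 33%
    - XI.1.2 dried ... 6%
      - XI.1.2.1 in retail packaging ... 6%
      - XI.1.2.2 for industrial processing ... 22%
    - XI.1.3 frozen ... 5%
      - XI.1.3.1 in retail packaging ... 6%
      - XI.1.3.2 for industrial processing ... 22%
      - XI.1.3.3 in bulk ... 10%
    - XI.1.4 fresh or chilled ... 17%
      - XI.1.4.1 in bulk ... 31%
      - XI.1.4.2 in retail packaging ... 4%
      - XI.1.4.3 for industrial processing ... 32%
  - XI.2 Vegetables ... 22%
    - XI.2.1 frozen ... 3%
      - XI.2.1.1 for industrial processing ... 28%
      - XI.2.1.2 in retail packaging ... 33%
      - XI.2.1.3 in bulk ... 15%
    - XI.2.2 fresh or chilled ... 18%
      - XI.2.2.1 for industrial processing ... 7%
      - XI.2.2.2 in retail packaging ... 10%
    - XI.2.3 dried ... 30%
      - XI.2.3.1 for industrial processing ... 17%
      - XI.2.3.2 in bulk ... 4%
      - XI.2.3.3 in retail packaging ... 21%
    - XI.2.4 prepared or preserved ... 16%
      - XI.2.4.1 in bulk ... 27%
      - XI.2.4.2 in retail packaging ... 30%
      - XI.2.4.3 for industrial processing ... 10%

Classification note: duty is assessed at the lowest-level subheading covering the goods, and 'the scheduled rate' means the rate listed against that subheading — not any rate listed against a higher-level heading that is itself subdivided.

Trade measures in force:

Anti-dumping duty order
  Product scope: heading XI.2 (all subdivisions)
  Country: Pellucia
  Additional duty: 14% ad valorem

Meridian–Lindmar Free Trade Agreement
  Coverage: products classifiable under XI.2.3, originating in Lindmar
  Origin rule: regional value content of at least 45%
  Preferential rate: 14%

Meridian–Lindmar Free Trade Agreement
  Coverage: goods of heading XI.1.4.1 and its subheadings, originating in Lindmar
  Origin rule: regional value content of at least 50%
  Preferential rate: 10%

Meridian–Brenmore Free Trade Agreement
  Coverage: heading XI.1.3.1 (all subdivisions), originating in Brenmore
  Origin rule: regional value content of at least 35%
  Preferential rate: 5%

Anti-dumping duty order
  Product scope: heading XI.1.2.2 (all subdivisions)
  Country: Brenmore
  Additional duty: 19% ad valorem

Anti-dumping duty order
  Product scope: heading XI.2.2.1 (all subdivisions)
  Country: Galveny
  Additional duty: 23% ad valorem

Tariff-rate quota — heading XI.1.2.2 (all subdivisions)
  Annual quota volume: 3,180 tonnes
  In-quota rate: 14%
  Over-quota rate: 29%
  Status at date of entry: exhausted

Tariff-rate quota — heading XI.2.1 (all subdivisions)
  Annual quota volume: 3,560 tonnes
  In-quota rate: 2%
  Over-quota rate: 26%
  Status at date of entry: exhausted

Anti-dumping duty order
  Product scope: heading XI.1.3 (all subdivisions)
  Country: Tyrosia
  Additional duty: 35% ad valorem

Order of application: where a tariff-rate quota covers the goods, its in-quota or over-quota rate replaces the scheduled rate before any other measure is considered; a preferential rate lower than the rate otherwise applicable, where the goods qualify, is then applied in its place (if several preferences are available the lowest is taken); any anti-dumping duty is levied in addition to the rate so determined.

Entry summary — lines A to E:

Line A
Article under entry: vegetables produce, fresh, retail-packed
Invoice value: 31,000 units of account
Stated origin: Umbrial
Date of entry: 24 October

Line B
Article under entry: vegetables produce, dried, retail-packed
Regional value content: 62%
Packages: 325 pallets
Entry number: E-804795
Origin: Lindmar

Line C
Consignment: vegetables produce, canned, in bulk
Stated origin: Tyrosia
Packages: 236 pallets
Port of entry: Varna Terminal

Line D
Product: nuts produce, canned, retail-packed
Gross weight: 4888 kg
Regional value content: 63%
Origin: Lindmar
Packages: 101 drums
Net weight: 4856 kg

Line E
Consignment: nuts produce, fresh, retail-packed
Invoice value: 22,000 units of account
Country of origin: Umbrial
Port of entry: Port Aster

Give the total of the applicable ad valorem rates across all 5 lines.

93%

Line A: vegetables → XI.2; fresh → XI.2.2; retail-packed → XI.2.2.2. Scheduled 10%. No special measure applies. → 10%.
Line B: vegetables → XI.2; dried → XI.2.3; retail-packed → XI.2.3.3. Scheduled 21%. Lindmar agreement on XI.2.3: RVC ≥ 45% → 14% available; Lindmar agreement on XI.1.4.1: XI.2.3.3 not covered; preferential 14%. → 14%.
Line C: vegetables → XI.2; canned → XI.2.4; in bulk → XI.2.4.1. Scheduled 27%. No special measure applies. → 27%.
Line D: nuts → XI.1; canned → XI.1.1; retail-packed → XI.1.1.1. Scheduled 38%. Lindmar agreement on XI.2.3: XI.1.1.1 not covered; Lindmar agreement on XI.1.4.1: XI.1.1.1 not covered. → 38%.
Line E: nuts → XI.1; fresh → XI.1.4; retail-packed → XI.1.4.2. Scheduled 4%. No special measure applies. → 4%.
Sum: 10% + 14% + 27% + 38% + 4% = 93%.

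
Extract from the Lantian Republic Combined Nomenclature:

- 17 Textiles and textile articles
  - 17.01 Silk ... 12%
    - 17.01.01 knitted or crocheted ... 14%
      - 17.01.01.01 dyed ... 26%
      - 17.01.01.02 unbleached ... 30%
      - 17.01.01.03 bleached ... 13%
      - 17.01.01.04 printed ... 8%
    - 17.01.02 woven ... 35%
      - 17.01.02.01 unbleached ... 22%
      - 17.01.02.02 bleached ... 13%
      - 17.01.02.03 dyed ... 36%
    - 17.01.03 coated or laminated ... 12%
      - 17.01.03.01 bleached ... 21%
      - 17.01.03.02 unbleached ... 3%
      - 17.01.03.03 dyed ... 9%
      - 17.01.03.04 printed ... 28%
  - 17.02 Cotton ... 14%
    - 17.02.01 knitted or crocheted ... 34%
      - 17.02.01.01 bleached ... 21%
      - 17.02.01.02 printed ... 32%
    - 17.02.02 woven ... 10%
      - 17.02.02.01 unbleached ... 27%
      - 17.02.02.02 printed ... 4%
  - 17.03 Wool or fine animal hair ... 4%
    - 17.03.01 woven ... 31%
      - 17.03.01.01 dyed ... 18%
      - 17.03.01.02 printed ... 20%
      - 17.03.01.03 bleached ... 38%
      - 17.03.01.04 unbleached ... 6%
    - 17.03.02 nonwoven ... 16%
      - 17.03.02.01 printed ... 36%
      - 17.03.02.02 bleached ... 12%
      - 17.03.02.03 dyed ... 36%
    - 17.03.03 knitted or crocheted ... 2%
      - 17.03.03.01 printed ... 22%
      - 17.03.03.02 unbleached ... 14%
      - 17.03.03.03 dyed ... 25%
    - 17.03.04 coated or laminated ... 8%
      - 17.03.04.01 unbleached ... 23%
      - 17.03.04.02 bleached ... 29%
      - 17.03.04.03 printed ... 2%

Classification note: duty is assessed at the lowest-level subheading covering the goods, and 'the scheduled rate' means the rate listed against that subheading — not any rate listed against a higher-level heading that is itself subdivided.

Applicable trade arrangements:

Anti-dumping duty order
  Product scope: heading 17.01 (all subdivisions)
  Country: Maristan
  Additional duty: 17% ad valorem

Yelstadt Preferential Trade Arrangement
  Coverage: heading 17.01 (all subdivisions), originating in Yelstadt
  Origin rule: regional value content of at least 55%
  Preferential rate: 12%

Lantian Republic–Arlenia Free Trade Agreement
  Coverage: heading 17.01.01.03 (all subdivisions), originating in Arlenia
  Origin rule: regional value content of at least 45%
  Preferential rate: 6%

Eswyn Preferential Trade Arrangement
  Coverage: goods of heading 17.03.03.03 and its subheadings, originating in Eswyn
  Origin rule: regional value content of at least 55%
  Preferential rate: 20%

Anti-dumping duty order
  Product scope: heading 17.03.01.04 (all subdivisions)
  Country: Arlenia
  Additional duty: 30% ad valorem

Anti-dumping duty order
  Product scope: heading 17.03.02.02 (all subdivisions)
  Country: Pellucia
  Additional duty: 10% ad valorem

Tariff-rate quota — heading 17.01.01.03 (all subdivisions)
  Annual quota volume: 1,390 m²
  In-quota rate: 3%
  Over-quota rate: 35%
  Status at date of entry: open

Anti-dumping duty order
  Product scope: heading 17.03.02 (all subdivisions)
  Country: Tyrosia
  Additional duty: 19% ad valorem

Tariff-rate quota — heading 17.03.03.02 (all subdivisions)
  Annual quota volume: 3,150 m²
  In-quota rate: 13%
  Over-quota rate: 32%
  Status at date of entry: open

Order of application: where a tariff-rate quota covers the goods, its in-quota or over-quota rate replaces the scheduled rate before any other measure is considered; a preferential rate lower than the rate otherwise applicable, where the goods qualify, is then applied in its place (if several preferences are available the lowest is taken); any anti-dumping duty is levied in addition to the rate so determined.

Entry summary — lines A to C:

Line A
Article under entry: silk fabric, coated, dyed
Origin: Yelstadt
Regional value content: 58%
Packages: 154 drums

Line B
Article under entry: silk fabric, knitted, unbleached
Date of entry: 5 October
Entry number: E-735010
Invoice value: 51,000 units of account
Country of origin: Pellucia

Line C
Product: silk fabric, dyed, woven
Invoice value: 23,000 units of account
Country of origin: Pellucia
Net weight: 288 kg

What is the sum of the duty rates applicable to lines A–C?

75%

Line A: silk → 17.01; coated → 17.01.03; dyed → 17.01.03.03. Scheduled 9%. Yelstadt agreement on 17.01: RVC ≥ 55% → 12% available; preference 12% not lower than 9% → no reduction. → 9%.
Line B: silk → 17.01; knitted → 17.01.01; unbleached → 17.01.01.02. Scheduled 30%. No special measure applies. → 30%.
Line C: silk → 17.01; woven → 17.01.02; dyed → 17.01.02.03. Scheduled 36%. No special measure applies. → 36%.
Sum: 9% + 30% + 36% = 75%.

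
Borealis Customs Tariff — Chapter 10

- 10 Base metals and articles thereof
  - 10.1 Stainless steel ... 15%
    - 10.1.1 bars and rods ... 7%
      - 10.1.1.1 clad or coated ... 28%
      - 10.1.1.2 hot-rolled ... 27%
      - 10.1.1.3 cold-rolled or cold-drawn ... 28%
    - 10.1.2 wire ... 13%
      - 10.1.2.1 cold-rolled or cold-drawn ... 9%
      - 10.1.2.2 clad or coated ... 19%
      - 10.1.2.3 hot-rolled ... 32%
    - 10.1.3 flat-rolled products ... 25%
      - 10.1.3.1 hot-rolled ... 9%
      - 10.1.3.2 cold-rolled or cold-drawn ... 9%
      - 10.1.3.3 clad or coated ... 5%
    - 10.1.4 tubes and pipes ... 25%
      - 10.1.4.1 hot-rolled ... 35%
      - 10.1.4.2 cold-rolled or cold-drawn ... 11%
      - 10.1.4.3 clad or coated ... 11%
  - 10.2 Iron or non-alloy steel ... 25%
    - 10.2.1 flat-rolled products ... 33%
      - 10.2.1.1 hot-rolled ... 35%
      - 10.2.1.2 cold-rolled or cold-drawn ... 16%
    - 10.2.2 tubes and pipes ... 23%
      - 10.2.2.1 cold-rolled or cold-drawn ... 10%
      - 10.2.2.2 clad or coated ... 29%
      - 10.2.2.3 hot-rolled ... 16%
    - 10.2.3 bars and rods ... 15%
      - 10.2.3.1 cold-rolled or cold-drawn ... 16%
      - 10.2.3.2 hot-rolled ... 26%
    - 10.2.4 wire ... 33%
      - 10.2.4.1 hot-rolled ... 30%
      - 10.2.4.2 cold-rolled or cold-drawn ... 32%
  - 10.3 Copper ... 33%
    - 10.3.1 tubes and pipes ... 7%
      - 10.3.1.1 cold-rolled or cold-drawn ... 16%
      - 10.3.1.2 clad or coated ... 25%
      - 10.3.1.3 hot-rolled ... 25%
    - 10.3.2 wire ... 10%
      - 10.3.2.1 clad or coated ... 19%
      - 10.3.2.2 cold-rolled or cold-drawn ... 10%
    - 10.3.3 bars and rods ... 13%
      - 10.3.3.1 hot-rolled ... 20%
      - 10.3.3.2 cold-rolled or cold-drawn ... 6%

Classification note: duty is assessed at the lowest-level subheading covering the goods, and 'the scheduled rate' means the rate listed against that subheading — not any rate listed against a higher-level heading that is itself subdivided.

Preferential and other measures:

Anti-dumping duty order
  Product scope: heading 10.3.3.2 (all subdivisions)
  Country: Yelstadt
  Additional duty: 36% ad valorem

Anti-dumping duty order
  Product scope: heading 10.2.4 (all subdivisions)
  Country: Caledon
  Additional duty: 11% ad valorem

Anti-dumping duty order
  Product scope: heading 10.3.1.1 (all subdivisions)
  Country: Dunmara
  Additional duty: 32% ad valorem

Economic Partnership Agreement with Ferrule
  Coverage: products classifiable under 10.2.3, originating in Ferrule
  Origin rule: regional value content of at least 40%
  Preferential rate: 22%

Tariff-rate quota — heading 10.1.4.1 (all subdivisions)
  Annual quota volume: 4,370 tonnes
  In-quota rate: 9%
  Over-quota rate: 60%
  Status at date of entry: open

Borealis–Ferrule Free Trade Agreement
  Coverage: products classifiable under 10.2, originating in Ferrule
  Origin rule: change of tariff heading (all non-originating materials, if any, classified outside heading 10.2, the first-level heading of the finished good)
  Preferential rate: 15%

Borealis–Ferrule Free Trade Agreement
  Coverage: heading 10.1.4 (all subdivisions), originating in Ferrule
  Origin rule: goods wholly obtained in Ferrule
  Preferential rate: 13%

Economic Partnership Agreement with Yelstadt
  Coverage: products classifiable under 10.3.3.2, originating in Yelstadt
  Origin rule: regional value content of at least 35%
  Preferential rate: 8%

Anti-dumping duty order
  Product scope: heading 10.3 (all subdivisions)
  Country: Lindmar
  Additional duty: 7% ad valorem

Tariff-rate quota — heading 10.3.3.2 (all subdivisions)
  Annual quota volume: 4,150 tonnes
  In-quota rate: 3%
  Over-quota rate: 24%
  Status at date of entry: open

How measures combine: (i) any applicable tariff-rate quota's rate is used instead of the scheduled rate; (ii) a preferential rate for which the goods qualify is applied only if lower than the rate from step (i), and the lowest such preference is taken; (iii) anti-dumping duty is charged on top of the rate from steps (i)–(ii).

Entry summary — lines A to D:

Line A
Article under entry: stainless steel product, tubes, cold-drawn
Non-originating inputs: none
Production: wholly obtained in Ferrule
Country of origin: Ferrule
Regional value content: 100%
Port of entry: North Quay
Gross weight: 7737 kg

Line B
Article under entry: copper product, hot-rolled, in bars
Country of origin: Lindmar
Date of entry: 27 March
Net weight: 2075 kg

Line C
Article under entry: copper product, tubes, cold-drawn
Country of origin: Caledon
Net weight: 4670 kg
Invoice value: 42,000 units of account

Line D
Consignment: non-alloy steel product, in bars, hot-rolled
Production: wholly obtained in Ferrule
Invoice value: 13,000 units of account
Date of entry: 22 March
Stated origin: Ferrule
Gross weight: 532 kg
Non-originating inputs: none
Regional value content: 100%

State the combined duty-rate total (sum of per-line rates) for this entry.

69%

Line A: stainless steel → 10.1; tubes → 10.1.4; cold-drawn → 10.1.4.2. Scheduled 11%. Ferrule agreement on 10.2.3: 10.1.4.2 not covered; Ferrule agreement on 10.2: 10.1.4.2 not covered; Ferrule agreement on 10.1.4: wholly obtained → 13% available; preference 13% not lower than 11% → no reduction. → 11%.
Line B: copper → 10.3; in bars → 10.3.3; hot-rolled → 10.3.3.1. Scheduled 20%. anti-dumping (Lindmar, 10.3): +7%; total 20% + 7% = 27%. → 27%.
Line C: copper → 10.3; tubes → 10.3.1; cold-drawn → 10.3.1.1. Scheduled 16%. No special measure applies. → 16%.
Line D: non-alloy steel → 10.2; in bars → 10.2.3; hot-rolled → 10.2.3.2. Scheduled 26%. Ferrule agreement on 10.2.3: RVC ≥ 40% → 22% available; Ferrule agreement on 10.2: CTH met → 15% available; Ferrule agreement on 10.1.4: 10.2.3.2 not covered; preferential 15%. → 15%.
Sum: 11% + 27% + 16% + 15% = 69%.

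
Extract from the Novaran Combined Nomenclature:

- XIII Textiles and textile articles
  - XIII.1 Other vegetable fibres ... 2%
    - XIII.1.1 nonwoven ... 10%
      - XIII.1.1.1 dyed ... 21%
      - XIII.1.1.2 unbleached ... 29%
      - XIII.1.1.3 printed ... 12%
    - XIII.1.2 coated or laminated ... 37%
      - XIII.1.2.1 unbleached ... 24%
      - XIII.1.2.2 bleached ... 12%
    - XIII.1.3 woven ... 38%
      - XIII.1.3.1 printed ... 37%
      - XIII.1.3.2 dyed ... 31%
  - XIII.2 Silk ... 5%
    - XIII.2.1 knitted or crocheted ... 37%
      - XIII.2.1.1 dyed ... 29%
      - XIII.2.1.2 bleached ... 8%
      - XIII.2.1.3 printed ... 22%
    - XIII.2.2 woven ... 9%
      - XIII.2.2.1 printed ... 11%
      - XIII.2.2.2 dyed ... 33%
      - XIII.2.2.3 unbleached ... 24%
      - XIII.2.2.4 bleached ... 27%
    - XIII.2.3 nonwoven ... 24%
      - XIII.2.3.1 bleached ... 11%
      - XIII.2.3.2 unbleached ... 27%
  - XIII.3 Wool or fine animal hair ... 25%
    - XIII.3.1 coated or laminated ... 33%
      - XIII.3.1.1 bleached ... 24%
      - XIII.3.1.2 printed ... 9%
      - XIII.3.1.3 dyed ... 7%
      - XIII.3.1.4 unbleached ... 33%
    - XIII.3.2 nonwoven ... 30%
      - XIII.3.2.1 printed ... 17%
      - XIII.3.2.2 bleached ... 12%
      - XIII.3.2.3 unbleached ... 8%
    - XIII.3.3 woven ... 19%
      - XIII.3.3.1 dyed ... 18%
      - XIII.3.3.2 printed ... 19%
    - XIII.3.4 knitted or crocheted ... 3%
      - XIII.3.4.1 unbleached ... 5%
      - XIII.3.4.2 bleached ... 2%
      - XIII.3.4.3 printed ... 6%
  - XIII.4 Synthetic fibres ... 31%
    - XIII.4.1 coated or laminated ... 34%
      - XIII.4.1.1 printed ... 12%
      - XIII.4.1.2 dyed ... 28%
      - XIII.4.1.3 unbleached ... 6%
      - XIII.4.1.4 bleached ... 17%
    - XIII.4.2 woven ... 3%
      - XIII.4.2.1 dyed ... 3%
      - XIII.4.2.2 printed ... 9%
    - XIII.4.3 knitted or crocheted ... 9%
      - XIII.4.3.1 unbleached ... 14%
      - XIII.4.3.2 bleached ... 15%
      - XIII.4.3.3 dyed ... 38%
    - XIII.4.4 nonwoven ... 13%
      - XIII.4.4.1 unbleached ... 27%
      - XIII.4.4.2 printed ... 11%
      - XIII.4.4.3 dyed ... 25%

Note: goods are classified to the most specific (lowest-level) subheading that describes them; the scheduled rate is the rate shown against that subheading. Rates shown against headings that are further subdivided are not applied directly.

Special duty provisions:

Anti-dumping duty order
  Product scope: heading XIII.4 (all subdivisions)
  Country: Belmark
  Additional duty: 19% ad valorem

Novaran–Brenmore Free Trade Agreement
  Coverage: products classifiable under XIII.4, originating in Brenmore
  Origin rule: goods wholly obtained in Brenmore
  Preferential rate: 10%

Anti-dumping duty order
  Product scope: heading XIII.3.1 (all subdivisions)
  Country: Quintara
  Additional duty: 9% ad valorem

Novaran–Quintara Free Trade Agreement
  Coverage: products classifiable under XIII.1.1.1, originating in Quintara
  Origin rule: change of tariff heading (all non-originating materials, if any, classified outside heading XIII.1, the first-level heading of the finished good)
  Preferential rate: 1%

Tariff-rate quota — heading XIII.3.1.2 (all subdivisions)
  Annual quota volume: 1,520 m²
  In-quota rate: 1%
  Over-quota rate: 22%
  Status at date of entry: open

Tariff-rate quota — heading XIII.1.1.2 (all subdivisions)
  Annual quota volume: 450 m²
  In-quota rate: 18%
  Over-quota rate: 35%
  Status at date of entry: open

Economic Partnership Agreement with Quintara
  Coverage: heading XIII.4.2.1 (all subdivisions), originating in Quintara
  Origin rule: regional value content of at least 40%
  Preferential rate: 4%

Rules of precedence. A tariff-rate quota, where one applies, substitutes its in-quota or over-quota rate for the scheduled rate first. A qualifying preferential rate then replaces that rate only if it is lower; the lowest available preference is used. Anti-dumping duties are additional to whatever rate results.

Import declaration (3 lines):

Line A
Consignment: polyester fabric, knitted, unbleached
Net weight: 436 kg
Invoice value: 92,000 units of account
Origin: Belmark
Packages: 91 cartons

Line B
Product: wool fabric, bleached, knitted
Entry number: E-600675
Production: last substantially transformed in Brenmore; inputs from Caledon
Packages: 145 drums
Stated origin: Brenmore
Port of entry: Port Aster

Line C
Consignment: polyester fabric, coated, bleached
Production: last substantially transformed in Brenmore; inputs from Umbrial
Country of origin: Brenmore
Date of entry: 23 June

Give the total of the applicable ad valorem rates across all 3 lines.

52%

Line A: polyester → XIII.4; knitted → XIII.4.3; unbleached → XIII.4.3.1. Scheduled 14%. anti-dumping (Belmark, XIII.4): +19%; total 14% + 19% = 33%. → 33%.
Line B: wool → XIII.3; knitted → XIII.3.4; bleached → XIII.3.4.2. Scheduled 2%. Brenmore agreement on XIII.4: XIII.3.4.2 not covered. → 2%.
Line C: polyester → XIII.4; coated → XIII.4.1; bleached → XIII.4.1.4. Scheduled 17%. Brenmore agreement on XIII.4: not wholly obtained. → 17%.
Sum: 33% + 2% + 17% = 52%.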